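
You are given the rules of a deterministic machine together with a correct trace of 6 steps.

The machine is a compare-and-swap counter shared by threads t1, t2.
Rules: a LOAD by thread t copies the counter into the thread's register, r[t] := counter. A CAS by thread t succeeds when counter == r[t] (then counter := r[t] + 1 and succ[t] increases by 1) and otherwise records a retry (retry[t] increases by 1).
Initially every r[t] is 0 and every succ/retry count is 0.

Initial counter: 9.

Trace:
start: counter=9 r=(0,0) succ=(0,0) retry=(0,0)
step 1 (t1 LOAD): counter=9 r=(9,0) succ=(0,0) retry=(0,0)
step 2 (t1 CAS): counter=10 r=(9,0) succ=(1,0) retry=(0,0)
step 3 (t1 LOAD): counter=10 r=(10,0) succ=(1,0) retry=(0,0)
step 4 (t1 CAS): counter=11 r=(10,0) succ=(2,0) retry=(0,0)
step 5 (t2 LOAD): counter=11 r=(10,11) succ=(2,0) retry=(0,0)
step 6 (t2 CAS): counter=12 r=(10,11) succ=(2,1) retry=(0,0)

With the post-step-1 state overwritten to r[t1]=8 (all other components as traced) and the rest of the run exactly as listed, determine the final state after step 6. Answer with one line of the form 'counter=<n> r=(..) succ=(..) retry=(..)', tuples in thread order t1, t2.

state after step 1 := counter=9 r=(8,0) succ=(0,0) retry=(0,0)
step 2 (t1 CAS): counter=9 r=(8,0) succ=(0,0) retry=(1,0)
step 3 (t1 LOAD): counter=9 r=(9,0) succ=(0,0) retry=(1,0)
step 4 (t1 CAS): counter=10 r=(9,0) succ=(1,0) retry=(1,0)
step 5 (t2 LOAD): counter=10 r=(9,10) succ=(1,0) retry=(1,0)
step 6 (t2 CAS): counter=11 r=(9,10) succ=(1,1) retry=(1,0)

counter=11 r=(9,10) succ=(1,1) retry=(1,0)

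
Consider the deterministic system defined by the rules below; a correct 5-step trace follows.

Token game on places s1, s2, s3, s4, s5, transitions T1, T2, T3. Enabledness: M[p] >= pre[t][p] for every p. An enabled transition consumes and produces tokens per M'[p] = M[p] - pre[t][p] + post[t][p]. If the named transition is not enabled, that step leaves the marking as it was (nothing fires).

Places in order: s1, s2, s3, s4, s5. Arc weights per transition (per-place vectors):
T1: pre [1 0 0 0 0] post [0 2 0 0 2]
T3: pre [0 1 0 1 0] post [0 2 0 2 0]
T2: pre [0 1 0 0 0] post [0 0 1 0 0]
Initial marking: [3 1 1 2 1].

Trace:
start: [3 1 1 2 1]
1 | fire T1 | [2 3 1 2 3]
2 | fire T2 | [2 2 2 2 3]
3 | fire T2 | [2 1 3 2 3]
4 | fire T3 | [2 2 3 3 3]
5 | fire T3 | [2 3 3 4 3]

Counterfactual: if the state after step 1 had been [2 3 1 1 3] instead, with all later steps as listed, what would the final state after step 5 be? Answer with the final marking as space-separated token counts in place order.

state after step 1 := [2 3 1 1 3]
2 | fire T2 | [2 2 2 1 3]
3 | fire T2 | [2 1 3 1 3]
4 | fire T3 | [2 2 3 2 3]
5 | fire T3 | [2 3 3 3 3]

2 3 3 3 3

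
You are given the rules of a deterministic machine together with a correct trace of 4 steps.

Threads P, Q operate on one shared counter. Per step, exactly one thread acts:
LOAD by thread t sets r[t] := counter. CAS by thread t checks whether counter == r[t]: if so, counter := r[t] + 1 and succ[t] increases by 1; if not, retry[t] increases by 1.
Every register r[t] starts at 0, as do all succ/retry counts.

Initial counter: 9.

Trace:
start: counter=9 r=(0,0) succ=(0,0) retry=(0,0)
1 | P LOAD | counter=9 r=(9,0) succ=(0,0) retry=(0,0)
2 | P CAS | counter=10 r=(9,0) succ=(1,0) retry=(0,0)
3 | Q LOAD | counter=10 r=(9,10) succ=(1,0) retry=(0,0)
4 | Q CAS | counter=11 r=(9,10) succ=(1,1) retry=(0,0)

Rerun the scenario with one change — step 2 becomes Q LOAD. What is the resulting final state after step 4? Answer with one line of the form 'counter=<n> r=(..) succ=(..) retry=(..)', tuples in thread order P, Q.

counter=10 r=(9,9) succ=(0,1) retry=(0,0)

(re-executing from step 2 with the substitution; state before step 2: counter=9 r=(9,0) succ=(0,0) retry=(0,0))
2 | Q LOAD | counter=9 r=(9,9) succ=(0,0) retry=(0,0)
3 | Q LOAD | counter=9 r=(9,9) succ=(0,0) retry=(0,0)
4 | Q CAS | counter=10 r=(9,9) succ=(0,1) retry=(0,0)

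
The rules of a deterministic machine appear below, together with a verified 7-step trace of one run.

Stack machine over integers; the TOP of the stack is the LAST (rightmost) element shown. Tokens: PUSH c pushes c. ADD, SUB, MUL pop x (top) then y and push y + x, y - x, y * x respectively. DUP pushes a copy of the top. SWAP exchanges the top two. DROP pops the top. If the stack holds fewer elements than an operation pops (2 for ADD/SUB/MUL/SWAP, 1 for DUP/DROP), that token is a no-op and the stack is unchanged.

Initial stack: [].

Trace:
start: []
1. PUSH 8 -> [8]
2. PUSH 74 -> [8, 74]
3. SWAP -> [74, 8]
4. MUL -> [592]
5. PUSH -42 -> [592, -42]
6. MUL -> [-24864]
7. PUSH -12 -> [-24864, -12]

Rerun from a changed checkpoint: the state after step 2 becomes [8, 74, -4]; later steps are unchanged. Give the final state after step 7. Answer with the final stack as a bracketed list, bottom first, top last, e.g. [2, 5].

[8, 12432, -12]

state after step 2 := [8, 74, -4]
3. SWAP -> [8, -4, 74]
4. MUL -> [8, -296]
5. PUSH -42 -> [8, -296, -42]
6. MUL -> [8, 12432]
7. PUSH -12 -> [8, 12432, -12]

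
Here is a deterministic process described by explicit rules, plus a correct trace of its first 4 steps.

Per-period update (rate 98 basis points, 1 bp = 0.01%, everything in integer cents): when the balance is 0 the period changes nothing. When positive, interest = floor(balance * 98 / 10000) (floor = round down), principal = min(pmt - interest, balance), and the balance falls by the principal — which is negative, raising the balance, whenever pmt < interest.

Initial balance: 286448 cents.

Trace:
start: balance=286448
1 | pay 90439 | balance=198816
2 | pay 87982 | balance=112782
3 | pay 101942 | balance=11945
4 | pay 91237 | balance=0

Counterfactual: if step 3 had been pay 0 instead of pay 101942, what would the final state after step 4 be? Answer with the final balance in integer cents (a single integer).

(re-executing from step 3 with the substitution; state before step 3: balance=112782)
3 | pay 0 | balance=113887
4 | pay 91237 | balance=23766

23766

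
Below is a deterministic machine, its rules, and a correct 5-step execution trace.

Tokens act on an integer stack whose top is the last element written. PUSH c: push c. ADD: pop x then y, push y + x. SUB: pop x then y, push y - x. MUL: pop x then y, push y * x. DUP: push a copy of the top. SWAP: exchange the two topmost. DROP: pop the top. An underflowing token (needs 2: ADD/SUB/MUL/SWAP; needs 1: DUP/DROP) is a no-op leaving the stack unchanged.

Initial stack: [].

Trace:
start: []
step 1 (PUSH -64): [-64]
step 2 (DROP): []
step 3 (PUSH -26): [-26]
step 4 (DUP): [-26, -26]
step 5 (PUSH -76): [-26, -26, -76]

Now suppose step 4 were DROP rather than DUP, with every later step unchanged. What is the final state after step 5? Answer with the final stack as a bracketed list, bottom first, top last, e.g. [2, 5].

[-76]

(re-executing from step 4 with the substitution; state before step 4: [-26])
step 4 (DROP): []
step 5 (PUSH -76): [-76]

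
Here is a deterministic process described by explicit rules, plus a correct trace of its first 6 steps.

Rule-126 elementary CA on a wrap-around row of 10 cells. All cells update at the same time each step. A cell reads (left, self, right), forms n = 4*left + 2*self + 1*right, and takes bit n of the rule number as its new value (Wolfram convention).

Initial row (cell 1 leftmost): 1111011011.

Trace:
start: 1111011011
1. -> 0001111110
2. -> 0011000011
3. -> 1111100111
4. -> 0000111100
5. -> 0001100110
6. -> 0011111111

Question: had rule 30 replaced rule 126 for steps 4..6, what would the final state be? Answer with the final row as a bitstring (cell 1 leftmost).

0001101111

(re-executing steps 4..6 under rule 30; state before step 4: 1111100111)
4. -> 0000011100
5. -> 0000110010
6. -> 0001101111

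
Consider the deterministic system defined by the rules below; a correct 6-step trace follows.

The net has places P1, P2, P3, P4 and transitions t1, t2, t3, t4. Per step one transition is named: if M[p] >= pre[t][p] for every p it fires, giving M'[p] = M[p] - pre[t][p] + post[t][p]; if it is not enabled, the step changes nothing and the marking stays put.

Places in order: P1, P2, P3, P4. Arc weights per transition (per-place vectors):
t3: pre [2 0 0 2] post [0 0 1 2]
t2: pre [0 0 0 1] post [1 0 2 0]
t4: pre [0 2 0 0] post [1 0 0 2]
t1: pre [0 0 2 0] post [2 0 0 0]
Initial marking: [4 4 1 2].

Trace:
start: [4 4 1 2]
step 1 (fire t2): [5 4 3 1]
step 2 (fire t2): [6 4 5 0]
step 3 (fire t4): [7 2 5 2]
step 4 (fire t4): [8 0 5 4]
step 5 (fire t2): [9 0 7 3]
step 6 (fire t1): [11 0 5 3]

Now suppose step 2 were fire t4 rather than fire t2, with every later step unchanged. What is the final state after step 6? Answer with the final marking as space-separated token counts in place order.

10 0 3 4

(re-executing from step 2 with the substitution; state before step 2: [5 4 3 1])
step 2 (fire t4): [6 2 3 3]
step 3 (fire t4): [7 0 3 5]
step 4 (fire t4): [7 0 3 5]
step 5 (fire t2): [8 0 5 4]
step 6 (fire t1): [10 0 3 4]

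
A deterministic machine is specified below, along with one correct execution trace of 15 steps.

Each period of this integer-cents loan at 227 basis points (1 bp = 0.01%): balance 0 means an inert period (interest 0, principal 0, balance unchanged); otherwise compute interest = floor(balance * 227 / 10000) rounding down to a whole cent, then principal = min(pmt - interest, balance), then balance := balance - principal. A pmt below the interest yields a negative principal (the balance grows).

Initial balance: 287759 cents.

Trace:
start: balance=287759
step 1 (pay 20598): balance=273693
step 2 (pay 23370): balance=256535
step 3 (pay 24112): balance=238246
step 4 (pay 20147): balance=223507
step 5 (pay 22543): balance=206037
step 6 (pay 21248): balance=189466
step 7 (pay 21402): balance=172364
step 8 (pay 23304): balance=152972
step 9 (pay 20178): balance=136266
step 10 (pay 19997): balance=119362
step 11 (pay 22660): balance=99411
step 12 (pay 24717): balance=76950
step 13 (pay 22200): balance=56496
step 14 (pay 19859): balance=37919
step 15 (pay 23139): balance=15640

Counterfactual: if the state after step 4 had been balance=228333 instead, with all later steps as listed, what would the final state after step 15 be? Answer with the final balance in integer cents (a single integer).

21817

state after step 4 := balance=228333
step 5 (pay 22543): balance=210973
step 6 (pay 21248): balance=194514
step 7 (pay 21402): balance=177527
step 8 (pay 23304): balance=158252
step 9 (pay 20178): balance=141666
step 10 (pay 19997): balance=124884
step 11 (pay 22660): balance=105058
step 12 (pay 24717): balance=82725
step 13 (pay 22200): balance=62402
step 14 (pay 19859): balance=43959
step 15 (pay 23139): balance=21817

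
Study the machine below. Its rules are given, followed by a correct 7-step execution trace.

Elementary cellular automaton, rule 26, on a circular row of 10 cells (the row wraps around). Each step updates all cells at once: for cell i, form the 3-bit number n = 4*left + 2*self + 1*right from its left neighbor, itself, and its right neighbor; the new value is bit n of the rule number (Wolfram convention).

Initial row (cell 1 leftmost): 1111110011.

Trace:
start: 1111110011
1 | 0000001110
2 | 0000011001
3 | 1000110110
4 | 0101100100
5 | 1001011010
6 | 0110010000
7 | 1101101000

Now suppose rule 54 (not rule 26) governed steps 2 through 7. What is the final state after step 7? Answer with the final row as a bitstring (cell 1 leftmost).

1000111011

(re-executing steps 2..7 under rule 54; state before step 2: 0000001110)
2 | 0000010001
3 | 1000111011
4 | 0101000100
5 | 1111101110
6 | 0000010001
7 | 1000111011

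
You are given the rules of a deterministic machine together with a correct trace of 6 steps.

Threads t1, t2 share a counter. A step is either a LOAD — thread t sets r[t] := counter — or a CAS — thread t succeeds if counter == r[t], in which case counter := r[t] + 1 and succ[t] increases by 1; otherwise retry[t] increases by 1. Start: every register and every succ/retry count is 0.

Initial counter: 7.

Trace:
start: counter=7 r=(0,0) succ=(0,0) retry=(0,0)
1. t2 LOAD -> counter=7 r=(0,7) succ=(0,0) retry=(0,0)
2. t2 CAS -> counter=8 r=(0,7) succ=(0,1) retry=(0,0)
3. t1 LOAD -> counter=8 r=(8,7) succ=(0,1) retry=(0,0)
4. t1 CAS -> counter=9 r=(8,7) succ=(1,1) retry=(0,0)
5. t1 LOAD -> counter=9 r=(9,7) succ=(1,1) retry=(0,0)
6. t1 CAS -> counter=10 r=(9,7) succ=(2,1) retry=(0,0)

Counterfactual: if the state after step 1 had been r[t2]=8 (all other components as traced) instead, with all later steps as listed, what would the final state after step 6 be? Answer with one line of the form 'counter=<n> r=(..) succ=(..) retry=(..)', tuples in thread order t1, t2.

state after step 1 := counter=7 r=(0,8) succ=(0,0) retry=(0,0)
2. t2 CAS -> counter=7 r=(0,8) succ=(0,0) retry=(0,1)
3. t1 LOAD -> counter=7 r=(7,8) succ=(0,0) retry=(0,1)
4. t1 CAS -> counter=8 r=(7,8) succ=(1,0) retry=(0,1)
5. t1 LOAD -> counter=8 r=(8,8) succ=(1,0) retry=(0,1)
6. t1 CAS -> counter=9 r=(8,8) succ=(2,0) retry=(0,1)

counter=9 r=(8,8) succ=(2,0) retry=(0,1)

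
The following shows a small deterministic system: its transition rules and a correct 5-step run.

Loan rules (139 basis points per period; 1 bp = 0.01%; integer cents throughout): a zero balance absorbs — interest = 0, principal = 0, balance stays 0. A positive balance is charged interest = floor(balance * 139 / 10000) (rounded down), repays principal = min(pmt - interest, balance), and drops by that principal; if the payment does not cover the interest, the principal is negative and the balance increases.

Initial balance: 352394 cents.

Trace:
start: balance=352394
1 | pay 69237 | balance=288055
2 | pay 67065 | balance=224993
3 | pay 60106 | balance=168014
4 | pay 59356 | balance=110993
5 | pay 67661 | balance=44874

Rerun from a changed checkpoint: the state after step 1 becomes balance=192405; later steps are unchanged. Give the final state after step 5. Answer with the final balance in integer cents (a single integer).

state after step 1 := balance=192405
2 | pay 67065 | balance=128014
3 | pay 60106 | balance=69687
4 | pay 59356 | balance=11299
5 | pay 67661 | balance=0

0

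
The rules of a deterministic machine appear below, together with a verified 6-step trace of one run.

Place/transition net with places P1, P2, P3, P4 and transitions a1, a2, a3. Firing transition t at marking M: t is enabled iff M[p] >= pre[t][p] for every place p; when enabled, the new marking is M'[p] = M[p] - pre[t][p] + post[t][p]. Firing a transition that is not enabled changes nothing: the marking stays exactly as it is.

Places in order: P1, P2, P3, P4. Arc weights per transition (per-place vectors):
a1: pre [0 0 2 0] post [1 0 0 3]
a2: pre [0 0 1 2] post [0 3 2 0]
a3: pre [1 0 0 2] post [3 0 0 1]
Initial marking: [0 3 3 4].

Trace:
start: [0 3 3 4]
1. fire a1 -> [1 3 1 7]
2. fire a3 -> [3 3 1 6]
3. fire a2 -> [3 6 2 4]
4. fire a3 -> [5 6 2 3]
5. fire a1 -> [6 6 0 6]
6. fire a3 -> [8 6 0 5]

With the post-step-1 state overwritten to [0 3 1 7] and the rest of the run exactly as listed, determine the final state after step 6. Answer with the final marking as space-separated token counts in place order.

3 6 0 7

state after step 1 := [0 3 1 7]
2. fire a3 -> [0 3 1 7]
3. fire a2 -> [0 6 2 5]
4. fire a3 -> [0 6 2 5]
5. fire a1 -> [1 6 0 8]
6. fire a3 -> [3 6 0 7]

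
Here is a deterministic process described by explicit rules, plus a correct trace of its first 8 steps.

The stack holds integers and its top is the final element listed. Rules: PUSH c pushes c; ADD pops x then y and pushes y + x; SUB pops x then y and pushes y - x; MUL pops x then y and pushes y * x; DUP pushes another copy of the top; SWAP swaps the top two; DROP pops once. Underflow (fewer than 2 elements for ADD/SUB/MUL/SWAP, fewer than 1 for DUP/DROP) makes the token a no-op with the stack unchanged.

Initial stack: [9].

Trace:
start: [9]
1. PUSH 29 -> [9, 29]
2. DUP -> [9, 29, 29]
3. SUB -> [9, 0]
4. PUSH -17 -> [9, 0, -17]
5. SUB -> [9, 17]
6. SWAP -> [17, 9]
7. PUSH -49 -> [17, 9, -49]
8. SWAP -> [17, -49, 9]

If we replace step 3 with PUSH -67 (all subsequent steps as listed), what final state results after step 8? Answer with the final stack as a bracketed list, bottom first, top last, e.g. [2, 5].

[9, 29, -50, -49, 29]

(re-executing from step 3 with the substitution; state before step 3: [9, 29, 29])
3. PUSH -67 -> [9, 29, 29, -67]
4. PUSH -17 -> [9, 29, 29, -67, -17]
5. SUB -> [9, 29, 29, -50]
6. SWAP -> [9, 29, -50, 29]
7. PUSH -49 -> [9, 29, -50, 29, -49]
8. SWAP -> [9, 29, -50, -49, 29]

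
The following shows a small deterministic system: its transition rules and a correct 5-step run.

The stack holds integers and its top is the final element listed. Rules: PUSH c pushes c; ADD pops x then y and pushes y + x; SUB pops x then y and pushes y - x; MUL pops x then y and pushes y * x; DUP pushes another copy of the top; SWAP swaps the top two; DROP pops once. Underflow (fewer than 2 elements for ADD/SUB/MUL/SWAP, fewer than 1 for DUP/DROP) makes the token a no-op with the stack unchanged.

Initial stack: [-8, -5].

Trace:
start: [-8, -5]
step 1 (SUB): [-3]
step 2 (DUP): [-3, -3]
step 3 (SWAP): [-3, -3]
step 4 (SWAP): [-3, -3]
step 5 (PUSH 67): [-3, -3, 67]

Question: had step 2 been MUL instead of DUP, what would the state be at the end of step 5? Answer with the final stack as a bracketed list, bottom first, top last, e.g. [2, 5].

[-3, 67]

(re-executing from step 2 with the substitution; state before step 2: [-3])
step 2 (MUL): [-3]
step 3 (SWAP): [-3]
step 4 (SWAP): [-3]
step 5 (PUSH 67): [-3, 67]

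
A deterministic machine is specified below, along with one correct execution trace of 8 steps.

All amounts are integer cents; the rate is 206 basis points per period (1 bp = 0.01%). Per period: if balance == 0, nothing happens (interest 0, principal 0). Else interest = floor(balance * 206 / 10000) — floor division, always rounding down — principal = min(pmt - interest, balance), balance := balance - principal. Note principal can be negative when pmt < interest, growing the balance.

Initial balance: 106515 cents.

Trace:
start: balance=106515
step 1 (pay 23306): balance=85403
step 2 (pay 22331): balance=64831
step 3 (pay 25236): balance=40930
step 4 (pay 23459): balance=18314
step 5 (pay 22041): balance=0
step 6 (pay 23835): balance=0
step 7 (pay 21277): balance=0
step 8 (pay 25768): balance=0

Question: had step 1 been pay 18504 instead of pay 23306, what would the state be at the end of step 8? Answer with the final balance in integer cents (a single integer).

(re-executing from step 1 with the substitution; state before step 1: balance=106515)
step 1 (pay 18504): balance=90205
step 2 (pay 22331): balance=69732
step 3 (pay 25236): balance=45932
step 4 (pay 23459): balance=23419
step 5 (pay 22041): balance=1860
step 6 (pay 23835): balance=0
step 7 (pay 21277): balance=0
step 8 (pay 25768): balance=0

0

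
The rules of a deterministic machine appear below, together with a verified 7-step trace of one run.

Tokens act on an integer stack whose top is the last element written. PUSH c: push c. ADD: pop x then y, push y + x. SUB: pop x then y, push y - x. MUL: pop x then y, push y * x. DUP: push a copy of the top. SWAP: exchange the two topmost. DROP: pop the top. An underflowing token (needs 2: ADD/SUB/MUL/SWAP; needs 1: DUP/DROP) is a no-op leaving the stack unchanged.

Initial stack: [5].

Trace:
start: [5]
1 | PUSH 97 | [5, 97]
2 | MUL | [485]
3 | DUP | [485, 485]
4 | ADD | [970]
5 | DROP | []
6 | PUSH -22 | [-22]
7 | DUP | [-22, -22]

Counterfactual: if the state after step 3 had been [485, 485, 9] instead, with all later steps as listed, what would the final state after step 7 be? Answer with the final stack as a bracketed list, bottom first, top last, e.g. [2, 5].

state after step 3 := [485, 485, 9]
4 | ADD | [485, 494]
5 | DROP | [485]
6 | PUSH -22 | [485, -22]
7 | DUP | [485, -22, -22]

[485, -22, -22]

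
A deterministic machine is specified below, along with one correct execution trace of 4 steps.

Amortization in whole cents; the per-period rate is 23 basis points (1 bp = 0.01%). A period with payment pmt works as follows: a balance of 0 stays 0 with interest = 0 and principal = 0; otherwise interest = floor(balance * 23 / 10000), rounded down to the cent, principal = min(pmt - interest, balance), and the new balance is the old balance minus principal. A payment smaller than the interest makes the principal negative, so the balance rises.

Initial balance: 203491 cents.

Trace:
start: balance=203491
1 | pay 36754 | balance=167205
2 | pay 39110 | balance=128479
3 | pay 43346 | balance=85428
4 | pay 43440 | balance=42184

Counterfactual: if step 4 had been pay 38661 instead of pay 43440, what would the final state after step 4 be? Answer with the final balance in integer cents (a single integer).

46963

(re-executing from step 4 with the substitution; state before step 4: balance=85428)
4 | pay 38661 | balance=46963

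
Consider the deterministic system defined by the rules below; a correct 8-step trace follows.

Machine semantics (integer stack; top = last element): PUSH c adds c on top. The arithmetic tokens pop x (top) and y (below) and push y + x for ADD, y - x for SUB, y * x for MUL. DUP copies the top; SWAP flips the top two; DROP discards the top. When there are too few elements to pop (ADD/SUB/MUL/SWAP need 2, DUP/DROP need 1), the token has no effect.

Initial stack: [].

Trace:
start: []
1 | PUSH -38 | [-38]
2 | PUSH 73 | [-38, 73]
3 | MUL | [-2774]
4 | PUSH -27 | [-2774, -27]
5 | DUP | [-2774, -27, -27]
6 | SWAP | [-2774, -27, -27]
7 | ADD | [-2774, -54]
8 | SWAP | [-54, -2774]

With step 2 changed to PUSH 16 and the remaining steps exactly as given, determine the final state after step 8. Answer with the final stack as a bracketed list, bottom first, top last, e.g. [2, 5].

(re-executing from step 2 with the substitution; state before step 2: [-38])
2 | PUSH 16 | [-38, 16]
3 | MUL | [-608]
4 | PUSH -27 | [-608, -27]
5 | DUP | [-608, -27, -27]
6 | SWAP | [-608, -27, -27]
7 | ADD | [-608, -54]
8 | SWAP | [-54, -608]

[-54, -608]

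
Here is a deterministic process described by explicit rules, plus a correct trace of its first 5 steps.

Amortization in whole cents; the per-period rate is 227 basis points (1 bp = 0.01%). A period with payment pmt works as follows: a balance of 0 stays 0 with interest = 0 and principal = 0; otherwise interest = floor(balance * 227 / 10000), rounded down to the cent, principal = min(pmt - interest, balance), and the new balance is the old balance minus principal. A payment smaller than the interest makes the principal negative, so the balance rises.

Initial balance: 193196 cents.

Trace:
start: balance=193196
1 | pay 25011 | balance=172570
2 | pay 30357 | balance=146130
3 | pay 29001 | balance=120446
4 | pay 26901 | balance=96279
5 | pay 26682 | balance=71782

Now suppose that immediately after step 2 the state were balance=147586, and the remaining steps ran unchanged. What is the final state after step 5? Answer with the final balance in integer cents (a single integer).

state after step 2 := balance=147586
3 | pay 29001 | balance=121935
4 | pay 26901 | balance=97801
5 | pay 26682 | balance=73339

73339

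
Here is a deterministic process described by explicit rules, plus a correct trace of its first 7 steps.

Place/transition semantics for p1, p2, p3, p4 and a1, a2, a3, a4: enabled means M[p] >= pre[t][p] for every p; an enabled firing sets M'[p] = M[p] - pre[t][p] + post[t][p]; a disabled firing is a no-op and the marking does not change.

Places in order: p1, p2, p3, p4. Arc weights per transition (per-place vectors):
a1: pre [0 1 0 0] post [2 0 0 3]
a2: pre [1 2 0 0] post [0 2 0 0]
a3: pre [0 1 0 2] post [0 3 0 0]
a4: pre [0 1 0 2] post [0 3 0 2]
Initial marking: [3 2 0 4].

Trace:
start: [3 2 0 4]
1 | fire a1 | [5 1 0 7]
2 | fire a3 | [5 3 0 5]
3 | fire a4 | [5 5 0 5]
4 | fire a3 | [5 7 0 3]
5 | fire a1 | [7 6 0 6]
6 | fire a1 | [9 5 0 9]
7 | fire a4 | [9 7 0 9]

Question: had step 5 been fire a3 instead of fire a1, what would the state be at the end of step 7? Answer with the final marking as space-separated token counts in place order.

(re-executing from step 5 with the substitution; state before step 5: [5 7 0 3])
5 | fire a3 | [5 9 0 1]
6 | fire a1 | [7 8 0 4]
7 | fire a4 | [7 10 0 4]

7 10 0 4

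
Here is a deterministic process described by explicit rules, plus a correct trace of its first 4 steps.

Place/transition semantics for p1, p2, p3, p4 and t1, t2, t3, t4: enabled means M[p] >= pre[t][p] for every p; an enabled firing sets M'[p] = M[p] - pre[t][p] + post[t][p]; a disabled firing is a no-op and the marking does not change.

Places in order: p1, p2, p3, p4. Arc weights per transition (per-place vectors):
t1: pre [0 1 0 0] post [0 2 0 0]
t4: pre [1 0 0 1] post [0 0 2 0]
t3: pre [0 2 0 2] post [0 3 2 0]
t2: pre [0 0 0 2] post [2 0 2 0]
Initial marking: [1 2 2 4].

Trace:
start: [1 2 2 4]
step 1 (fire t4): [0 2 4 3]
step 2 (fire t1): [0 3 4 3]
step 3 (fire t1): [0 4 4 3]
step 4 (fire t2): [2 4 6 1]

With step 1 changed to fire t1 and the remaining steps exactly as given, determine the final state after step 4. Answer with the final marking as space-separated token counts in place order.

3 5 4 2

(re-executing from step 1 with the substitution; state before step 1: [1 2 2 4])
step 1 (fire t1): [1 3 2 4]
step 2 (fire t1): [1 4 2 4]
step 3 (fire t1): [1 5 2 4]
step 4 (fire t2): [3 5 4 2]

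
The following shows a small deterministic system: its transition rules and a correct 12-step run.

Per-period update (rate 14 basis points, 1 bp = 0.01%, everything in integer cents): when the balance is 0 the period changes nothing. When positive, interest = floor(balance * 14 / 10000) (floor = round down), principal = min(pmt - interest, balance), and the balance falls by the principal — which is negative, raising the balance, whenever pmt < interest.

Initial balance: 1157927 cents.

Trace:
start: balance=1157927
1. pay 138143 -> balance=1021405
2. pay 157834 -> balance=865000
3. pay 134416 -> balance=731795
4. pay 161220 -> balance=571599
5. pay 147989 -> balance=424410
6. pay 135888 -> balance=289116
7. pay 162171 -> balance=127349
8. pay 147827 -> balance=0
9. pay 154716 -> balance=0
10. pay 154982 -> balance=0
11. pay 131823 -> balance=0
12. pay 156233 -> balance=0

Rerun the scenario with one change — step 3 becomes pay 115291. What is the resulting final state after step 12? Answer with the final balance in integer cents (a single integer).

(re-executing from step 3 with the substitution; state before step 3: balance=865000)
3. pay 115291 -> balance=750920
4. pay 161220 -> balance=590751
5. pay 147989 -> balance=443589
6. pay 135888 -> balance=308322
7. pay 162171 -> balance=146582
8. pay 147827 -> balance=0
9. pay 154716 -> balance=0
10. pay 154982 -> balance=0
11. pay 131823 -> balance=0
12. pay 156233 -> balance=0

0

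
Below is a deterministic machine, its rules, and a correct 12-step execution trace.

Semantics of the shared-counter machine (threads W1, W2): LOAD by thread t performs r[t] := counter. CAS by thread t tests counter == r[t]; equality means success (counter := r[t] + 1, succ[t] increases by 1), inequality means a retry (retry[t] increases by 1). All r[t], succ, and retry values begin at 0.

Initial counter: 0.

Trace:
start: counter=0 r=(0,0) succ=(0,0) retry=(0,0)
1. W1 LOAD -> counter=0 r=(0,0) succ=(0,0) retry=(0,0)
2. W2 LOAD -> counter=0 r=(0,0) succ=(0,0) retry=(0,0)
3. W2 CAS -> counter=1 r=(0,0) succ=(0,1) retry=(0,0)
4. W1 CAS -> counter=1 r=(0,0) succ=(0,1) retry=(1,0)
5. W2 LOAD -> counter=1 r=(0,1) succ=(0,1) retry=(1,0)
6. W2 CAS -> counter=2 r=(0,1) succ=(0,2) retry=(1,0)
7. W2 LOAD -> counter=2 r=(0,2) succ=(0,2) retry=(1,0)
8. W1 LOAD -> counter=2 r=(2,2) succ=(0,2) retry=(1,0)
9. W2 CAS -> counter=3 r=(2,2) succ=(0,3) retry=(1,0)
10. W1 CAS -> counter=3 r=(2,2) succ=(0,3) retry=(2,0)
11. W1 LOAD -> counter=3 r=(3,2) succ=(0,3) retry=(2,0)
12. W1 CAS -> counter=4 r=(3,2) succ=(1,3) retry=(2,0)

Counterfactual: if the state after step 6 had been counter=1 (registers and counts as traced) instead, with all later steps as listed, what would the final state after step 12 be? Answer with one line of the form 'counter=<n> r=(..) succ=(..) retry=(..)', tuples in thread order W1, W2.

state after step 6 := counter=1 r=(0,1) succ=(0,2) retry=(1,0)
7. W2 LOAD -> counter=1 r=(0,1) succ=(0,2) retry=(1,0)
8. W1 LOAD -> counter=1 r=(1,1) succ=(0,2) retry=(1,0)
9. W2 CAS -> counter=2 r=(1,1) succ=(0,3) retry=(1,0)
10. W1 CAS -> counter=2 r=(1,1) succ=(0,3) retry=(2,0)
11. W1 LOAD -> counter=2 r=(2,1) succ=(0,3) retry=(2,0)
12. W1 CAS -> counter=3 r=(2,1) succ=(1,3) retry=(2,0)

counter=3 r=(2,1) succ=(1,3) retry=(2,0)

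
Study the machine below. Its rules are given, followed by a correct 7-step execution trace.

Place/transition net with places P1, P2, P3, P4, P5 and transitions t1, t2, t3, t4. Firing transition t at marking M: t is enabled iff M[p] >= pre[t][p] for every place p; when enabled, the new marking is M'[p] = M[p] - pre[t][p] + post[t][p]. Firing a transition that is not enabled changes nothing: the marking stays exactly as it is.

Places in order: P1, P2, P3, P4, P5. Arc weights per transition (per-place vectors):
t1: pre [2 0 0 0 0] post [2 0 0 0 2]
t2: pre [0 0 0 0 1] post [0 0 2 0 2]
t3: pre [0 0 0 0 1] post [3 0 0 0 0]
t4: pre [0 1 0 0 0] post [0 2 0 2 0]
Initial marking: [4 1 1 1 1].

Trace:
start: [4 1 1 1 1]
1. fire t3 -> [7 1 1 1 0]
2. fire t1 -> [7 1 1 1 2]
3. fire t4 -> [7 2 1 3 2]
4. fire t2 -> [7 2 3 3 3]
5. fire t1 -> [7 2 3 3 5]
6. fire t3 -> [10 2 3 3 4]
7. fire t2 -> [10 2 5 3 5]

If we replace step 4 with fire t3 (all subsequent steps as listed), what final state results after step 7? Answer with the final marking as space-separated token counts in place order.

(re-executing from step 4 with the substitution; state before step 4: [7 2 1 3 2])
4. fire t3 -> [10 2 1 3 1]
5. fire t1 -> [10 2 1 3 3]
6. fire t3 -> [13 2 1 3 2]
7. fire t2 -> [13 2 3 3 3]

13 2 3 3 3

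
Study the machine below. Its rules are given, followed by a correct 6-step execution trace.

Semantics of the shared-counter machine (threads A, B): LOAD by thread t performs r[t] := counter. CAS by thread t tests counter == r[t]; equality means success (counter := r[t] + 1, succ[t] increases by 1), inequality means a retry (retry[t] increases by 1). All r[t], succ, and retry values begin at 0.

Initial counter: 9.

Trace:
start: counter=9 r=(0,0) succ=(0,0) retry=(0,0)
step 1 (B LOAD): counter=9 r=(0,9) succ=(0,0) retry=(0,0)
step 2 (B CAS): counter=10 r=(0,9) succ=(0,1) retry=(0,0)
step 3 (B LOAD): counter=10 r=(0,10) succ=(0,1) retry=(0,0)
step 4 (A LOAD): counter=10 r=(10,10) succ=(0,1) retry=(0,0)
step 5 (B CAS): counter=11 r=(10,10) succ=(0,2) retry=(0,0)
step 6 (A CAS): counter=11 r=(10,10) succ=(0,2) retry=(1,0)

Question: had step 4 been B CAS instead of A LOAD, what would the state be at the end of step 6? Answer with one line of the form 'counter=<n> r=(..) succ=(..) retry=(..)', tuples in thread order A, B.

counter=11 r=(0,10) succ=(0,2) retry=(1,1)

(re-executing from step 4 with the substitution; state before step 4: counter=10 r=(0,10) succ=(0,1) retry=(0,0))
step 4 (B CAS): counter=11 r=(0,10) succ=(0,2) retry=(0,0)
step 5 (B CAS): counter=11 r=(0,10) succ=(0,2) retry=(0,1)
step 6 (A CAS): counter=11 r=(0,10) succ=(0,2) retry=(1,1)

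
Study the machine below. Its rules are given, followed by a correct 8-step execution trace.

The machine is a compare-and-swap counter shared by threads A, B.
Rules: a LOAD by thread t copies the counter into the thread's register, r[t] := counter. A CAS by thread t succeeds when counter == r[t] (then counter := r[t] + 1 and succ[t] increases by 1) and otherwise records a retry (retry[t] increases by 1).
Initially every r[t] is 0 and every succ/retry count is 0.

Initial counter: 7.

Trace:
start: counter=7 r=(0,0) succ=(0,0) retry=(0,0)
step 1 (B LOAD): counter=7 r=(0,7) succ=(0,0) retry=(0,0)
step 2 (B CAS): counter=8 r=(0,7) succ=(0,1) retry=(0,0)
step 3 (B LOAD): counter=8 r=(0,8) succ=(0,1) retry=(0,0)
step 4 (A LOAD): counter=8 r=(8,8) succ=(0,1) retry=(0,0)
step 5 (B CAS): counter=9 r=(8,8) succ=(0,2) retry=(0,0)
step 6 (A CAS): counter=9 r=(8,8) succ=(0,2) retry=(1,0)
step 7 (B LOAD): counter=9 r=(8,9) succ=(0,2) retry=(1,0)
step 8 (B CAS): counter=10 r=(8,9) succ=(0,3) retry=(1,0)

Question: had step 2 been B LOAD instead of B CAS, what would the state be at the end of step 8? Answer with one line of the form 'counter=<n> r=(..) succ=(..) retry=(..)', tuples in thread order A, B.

(re-executing from step 2 with the substitution; state before step 2: counter=7 r=(0,7) succ=(0,0) retry=(0,0))
step 2 (B LOAD): counter=7 r=(0,7) succ=(0,0) retry=(0,0)
step 3 (B LOAD): counter=7 r=(0,7) succ=(0,0) retry=(0,0)
step 4 (A LOAD): counter=7 r=(7,7) succ=(0,0) retry=(0,0)
step 5 (B CAS): counter=8 r=(7,7) succ=(0,1) retry=(0,0)
step 6 (A CAS): counter=8 r=(7,7) succ=(0,1) retry=(1,0)
step 7 (B LOAD): counter=8 r=(7,8) succ=(0,1) retry=(1,0)
step 8 (B CAS): counter=9 r=(7,8) succ=(0,2) retry=(1,0)

counter=9 r=(7,8) succ=(0,2) retry=(1,0)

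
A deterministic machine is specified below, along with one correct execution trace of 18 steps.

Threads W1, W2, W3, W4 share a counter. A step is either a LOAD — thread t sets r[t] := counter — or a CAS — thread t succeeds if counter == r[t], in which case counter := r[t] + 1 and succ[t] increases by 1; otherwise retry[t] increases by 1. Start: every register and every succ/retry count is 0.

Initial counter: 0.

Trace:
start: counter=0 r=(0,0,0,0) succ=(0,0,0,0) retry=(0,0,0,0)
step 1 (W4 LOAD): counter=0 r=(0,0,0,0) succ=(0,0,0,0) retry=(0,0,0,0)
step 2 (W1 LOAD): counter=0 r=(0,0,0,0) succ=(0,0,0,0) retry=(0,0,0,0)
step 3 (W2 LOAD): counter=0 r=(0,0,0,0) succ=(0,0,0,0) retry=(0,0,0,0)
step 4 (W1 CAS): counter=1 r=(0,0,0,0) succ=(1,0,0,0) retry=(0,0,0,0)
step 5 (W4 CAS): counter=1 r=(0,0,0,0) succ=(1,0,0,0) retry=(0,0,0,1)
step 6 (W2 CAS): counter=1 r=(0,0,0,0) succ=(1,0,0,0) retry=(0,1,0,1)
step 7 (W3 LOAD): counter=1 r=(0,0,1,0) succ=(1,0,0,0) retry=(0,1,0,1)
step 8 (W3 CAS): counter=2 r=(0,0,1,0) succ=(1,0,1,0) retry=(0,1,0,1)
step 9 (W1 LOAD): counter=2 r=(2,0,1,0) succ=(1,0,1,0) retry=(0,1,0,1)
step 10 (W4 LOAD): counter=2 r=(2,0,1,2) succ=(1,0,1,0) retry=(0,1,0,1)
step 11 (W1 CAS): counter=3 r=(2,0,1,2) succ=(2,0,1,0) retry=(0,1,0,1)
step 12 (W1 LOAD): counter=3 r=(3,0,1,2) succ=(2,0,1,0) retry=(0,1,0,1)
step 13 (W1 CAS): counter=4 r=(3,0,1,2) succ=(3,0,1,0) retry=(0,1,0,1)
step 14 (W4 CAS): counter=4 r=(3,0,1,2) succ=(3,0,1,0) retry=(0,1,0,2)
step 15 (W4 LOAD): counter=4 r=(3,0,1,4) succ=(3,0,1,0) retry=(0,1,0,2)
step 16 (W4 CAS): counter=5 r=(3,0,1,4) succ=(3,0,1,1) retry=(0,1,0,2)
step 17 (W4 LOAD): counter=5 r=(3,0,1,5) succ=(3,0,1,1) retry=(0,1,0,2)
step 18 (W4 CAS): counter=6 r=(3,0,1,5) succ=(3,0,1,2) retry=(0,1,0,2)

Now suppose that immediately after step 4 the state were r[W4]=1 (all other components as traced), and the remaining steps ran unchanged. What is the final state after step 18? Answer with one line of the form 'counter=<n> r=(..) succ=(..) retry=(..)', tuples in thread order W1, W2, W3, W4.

state after step 4 := counter=1 r=(0,0,0,1) succ=(1,0,0,0) retry=(0,0,0,0)
step 5 (W4 CAS): counter=2 r=(0,0,0,1) succ=(1,0,0,1) retry=(0,0,0,0)
step 6 (W2 CAS): counter=2 r=(0,0,0,1) succ=(1,0,0,1) retry=(0,1,0,0)
step 7 (W3 LOAD): counter=2 r=(0,0,2,1) succ=(1,0,0,1) retry=(0,1,0,0)
step 8 (W3 CAS): counter=3 r=(0,0,2,1) succ=(1,0,1,1) retry=(0,1,0,0)
step 9 (W1 LOAD): counter=3 r=(3,0,2,1) succ=(1,0,1,1) retry=(0,1,0,0)
step 10 (W4 LOAD): counter=3 r=(3,0,2,3) succ=(1,0,1,1) retry=(0,1,0,0)
step 11 (W1 CAS): counter=4 r=(3,0,2,3) succ=(2,0,1,1) retry=(0,1,0,0)
step 12 (W1 LOAD): counter=4 r=(4,0,2,3) succ=(2,0,1,1) retry=(0,1,0,0)
step 13 (W1 CAS): counter=5 r=(4,0,2,3) succ=(3,0,1,1) retry=(0,1,0,0)
step 14 (W4 CAS): counter=5 r=(4,0,2,3) succ=(3,0,1,1) retry=(0,1,0,1)
step 15 (W4 LOAD): counter=5 r=(4,0,2,5) succ=(3,0,1,1) retry=(0,1,0,1)
step 16 (W4 CAS): counter=6 r=(4,0,2,5) succ=(3,0,1,2) retry=(0,1,0,1)
step 17 (W4 LOAD): counter=6 r=(4,0,2,6) succ=(3,0,1,2) retry=(0,1,0,1)
step 18 (W4 CAS): counter=7 r=(4,0,2,6) succ=(3,0,1,3) retry=(0,1,0,1)

counter=7 r=(4,0,2,6) succ=(3,0,1,3) retry=(0,1,0,1)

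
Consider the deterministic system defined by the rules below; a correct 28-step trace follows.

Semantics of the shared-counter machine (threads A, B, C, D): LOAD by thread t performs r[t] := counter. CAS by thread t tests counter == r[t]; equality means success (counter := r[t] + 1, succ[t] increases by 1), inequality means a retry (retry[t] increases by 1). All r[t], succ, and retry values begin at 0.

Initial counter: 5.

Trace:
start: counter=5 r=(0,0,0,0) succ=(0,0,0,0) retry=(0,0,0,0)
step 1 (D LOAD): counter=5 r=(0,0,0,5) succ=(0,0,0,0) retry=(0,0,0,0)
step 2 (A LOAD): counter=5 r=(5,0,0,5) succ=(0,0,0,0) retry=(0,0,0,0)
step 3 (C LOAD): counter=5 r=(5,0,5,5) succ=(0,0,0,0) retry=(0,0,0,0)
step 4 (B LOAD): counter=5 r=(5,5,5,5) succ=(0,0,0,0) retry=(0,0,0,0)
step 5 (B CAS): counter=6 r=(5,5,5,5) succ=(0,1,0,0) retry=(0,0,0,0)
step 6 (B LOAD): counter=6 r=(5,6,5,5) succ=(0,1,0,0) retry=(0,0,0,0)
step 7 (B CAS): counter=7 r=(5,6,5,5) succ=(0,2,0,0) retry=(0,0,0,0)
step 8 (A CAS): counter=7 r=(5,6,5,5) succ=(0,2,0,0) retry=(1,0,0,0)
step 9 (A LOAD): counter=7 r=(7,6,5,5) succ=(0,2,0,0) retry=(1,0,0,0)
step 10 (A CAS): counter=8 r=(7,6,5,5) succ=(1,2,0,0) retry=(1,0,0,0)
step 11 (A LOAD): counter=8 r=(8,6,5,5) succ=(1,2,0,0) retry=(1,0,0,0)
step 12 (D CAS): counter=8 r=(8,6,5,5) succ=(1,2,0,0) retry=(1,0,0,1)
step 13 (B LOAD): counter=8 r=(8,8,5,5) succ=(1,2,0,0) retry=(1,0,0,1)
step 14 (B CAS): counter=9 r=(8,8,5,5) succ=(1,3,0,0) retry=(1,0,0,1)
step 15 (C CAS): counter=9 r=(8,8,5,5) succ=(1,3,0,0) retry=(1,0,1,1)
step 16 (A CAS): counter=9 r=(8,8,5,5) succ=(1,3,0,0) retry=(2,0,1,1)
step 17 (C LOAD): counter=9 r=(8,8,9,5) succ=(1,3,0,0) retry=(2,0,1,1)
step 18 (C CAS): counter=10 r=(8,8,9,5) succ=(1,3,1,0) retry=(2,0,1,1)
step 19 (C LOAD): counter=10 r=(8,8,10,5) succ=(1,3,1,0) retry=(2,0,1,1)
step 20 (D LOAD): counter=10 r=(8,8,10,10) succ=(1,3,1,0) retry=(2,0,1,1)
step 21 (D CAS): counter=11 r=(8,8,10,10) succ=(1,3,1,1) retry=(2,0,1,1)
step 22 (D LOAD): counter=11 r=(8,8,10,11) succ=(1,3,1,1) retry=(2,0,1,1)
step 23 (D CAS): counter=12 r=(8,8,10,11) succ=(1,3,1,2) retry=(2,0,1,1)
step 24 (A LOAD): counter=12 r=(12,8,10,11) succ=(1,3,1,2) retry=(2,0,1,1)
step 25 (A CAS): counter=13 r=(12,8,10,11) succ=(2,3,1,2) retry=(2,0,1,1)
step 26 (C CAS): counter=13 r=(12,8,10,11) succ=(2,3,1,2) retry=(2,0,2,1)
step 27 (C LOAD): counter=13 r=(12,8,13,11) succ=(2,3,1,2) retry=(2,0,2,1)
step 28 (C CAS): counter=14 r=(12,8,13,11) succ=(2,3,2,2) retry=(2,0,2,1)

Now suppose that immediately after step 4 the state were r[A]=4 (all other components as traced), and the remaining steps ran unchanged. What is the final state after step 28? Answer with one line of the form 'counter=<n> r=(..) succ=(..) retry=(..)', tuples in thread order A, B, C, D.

counter=14 r=(12,8,13,11) succ=(2,3,2,2) retry=(2,0,2,1)

state after step 4 := counter=5 r=(4,5,5,5) succ=(0,0,0,0) retry=(0,0,0,0)
step 5 (B CAS): counter=6 r=(4,5,5,5) succ=(0,1,0,0) retry=(0,0,0,0)
step 6 (B LOAD): counter=6 r=(4,6,5,5) succ=(0,1,0,0) retry=(0,0,0,0)
step 7 (B CAS): counter=7 r=(4,6,5,5) succ=(0,2,0,0) retry=(0,0,0,0)
step 8 (A CAS): counter=7 r=(4,6,5,5) succ=(0,2,0,0) retry=(1,0,0,0)
step 9 (A LOAD): counter=7 r=(7,6,5,5) succ=(0,2,0,0) retry=(1,0,0,0)
step 10 (A CAS): counter=8 r=(7,6,5,5) succ=(1,2,0,0) retry=(1,0,0,0)
step 11 (A LOAD): counter=8 r=(8,6,5,5) succ=(1,2,0,0) retry=(1,0,0,0)
step 12 (D CAS): counter=8 r=(8,6,5,5) succ=(1,2,0,0) retry=(1,0,0,1)
step 13 (B LOAD): counter=8 r=(8,8,5,5) succ=(1,2,0,0) retry=(1,0,0,1)
step 14 (B CAS): counter=9 r=(8,8,5,5) succ=(1,3,0,0) retry=(1,0,0,1)
step 15 (C CAS): counter=9 r=(8,8,5,5) succ=(1,3,0,0) retry=(1,0,1,1)
step 16 (A CAS): counter=9 r=(8,8,5,5) succ=(1,3,0,0) retry=(2,0,1,1)
step 17 (C LOAD): counter=9 r=(8,8,9,5) succ=(1,3,0,0) retry=(2,0,1,1)
step 18 (C CAS): counter=10 r=(8,8,9,5) succ=(1,3,1,0) retry=(2,0,1,1)
step 19 (C LOAD): counter=10 r=(8,8,10,5) succ=(1,3,1,0) retry=(2,0,1,1)
step 20 (D LOAD): counter=10 r=(8,8,10,10) succ=(1,3,1,0) retry=(2,0,1,1)
step 21 (D CAS): counter=11 r=(8,8,10,10) succ=(1,3,1,1) retry=(2,0,1,1)
step 22 (D LOAD): counter=11 r=(8,8,10,11) succ=(1,3,1,1) retry=(2,0,1,1)
step 23 (D CAS): counter=12 r=(8,8,10,11) succ=(1,3,1,2) retry=(2,0,1,1)
step 24 (A LOAD): counter=12 r=(12,8,10,11) succ=(1,3,1,2) retry=(2,0,1,1)
step 25 (A CAS): counter=13 r=(12,8,10,11) succ=(2,3,1,2) retry=(2,0,1,1)
step 26 (C CAS): counter=13 r=(12,8,10,11) succ=(2,3,1,2) retry=(2,0,2,1)
step 27 (C LOAD): counter=13 r=(12,8,13,11) succ=(2,3,1,2) retry=(2,0,2,1)
step 28 (C CAS): counter=14 r=(12,8,13,11) succ=(2,3,2,2) retry=(2,0,2,1)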